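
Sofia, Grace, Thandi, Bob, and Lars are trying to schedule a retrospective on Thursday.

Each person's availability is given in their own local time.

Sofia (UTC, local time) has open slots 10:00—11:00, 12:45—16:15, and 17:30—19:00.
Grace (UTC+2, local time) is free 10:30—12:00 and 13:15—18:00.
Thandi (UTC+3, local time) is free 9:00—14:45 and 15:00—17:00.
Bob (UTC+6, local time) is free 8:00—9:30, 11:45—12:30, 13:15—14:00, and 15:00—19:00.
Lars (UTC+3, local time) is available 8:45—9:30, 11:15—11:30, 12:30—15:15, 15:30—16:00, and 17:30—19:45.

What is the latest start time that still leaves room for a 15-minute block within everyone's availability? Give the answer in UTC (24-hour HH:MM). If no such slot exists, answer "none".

Sofia → UTC: 10:00–11:00, 12:45–16:15, 17:30–19:00.
Grace → UTC: 08:30–10:00, 11:15–16:00.
Thandi → UTC: 06:00–11:45, 12:00–14:00.
Bob → UTC: 02:00–03:30, 05:45–06:30, 07:15–08:00, 09:00–13:00.
Lars → UTC: 05:45–06:30, 08:15–08:30, 09:30–12:15, 12:30–13:00, 14:30–16:45.
Sofia ∩ Grace: 12:45–16:00.
Sofia ∩ Grace ∩ Thandi: 12:45–14:00.
Sofia ∩ Grace ∩ Thandi ∩ Bob: 12:45–13:00.
Sofia ∩ Grace ∩ Thandi ∩ Bob ∩ Lars: 12:45–13:00.
Windows ≥ 15 min: 12:45–13:00.
Latest start in the last window 12:45–13:00 is 13:00 − 15 min = 12:45.

12:45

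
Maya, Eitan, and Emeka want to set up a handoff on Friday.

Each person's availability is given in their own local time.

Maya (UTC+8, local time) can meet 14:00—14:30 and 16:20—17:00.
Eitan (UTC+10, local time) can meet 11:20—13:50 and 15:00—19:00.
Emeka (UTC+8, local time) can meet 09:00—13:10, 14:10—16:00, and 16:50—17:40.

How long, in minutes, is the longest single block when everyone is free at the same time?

20 minutes

Maya → UTC: 06:00–06:30, 08:20–09:00.
Eitan → UTC: 01:20–03:50, 05:00–09:00.
Emeka → UTC: 01:00–05:10, 06:10–08:00, 08:50–09:40.
Maya ∩ Eitan: 06:00–06:30, 08:20–09:00.
Maya ∩ Eitan ∩ Emeka: 06:10–06:30, 08:50–09:00.
Common window lengths: 20, 10 min; longest is 20.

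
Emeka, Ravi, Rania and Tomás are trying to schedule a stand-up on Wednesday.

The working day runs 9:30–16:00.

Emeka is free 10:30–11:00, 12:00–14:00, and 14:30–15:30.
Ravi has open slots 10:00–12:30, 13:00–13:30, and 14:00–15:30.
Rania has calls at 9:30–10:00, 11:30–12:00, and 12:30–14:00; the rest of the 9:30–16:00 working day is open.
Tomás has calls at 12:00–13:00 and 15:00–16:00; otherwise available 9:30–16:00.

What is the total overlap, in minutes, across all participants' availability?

60 minutes

Rania free within 09:30–16:00: 10:00–11:30, 12:00–12:30, 14:00–16:00.
Tomás free within 09:30–16:00: 09:30–12:00, 13:00–15:00.
Emeka ∩ Ravi: 10:30–11:00, 12:00–12:30, 13:00–13:30, 14:30–15:30.
Emeka ∩ Ravi ∩ Rania: 10:30–11:00, 12:00–12:30, 14:30–15:30.
Emeka ∩ Ravi ∩ Rania ∩ Tomás: 10:30–11:00, 14:30–15:00.
Total common minutes: 30 + 30 = 60.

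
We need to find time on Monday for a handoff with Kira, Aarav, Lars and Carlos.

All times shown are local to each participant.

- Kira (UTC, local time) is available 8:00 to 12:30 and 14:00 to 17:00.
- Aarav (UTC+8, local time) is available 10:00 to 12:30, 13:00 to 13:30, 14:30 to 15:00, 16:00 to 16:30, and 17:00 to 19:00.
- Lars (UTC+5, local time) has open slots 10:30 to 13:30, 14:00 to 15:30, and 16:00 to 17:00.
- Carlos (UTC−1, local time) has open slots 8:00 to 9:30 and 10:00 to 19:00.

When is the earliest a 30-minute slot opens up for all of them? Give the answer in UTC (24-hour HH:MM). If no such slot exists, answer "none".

Kira → UTC: 08:00–12:30, 14:00–17:00.
Aarav → UTC: 02:00–04:30, 05:00–05:30, 06:30–07:00, 08:00–08:30, 09:00–11:00.
Lars → UTC: 05:30–08:30, 09:00–10:30, 11:00–12:00.
Carlos → UTC: 09:00–10:30, 11:00–20:00.
Kira ∩ Aarav: 08:00–08:30, 09:00–11:00.
Kira ∩ Aarav ∩ Lars: 08:00–08:30, 09:00–10:30.
Kira ∩ Aarav ∩ Lars ∩ Carlos: 09:00–10:30.
Windows ≥ 30 min: 09:00–10:30.
Earliest such window starts at 09:00.

09:00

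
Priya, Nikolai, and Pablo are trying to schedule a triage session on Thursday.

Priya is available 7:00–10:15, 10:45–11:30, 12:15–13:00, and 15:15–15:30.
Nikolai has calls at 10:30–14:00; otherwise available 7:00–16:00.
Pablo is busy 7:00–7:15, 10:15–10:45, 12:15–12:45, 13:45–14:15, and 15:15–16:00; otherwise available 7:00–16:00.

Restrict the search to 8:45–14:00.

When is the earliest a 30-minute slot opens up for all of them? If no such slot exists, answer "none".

Nikolai free within 07:00–16:00: 07:00–10:30, 14:00–16:00.
Pablo free within 07:00–16:00: 07:15–10:15, 10:45–12:15, 12:45–13:45, 14:15–15:15.
Priya ∩ Nikolai: 07:00–10:15, 15:15–15:30.
Priya ∩ Nikolai ∩ Pablo: 07:15–10:15.
Restricted to 08:45–14:00: 08:45–10:15.
Windows ≥ 30 min: 08:45–10:15.
Earliest such window starts at 08:45.

08:45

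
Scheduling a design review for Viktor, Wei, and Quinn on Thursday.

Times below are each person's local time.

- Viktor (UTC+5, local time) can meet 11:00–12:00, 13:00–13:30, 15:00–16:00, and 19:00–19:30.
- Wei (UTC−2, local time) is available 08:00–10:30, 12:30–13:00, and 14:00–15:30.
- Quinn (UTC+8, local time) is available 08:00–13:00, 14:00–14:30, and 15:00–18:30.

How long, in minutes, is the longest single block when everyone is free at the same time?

30 minutes

Viktor → UTC: 06:00–07:00, 08:00–08:30, 10:00–11:00, 14:00–14:30.
Wei → UTC: 10:00–12:30, 14:30–15:00, 16:00–17:30.
Quinn → UTC: 00:00–05:00, 06:00–06:30, 07:00–10:30.
Viktor ∩ Wei: 10:00–11:00.
Viktor ∩ Wei ∩ Quinn: 10:00–10:30.
Single common window of 30 minutes.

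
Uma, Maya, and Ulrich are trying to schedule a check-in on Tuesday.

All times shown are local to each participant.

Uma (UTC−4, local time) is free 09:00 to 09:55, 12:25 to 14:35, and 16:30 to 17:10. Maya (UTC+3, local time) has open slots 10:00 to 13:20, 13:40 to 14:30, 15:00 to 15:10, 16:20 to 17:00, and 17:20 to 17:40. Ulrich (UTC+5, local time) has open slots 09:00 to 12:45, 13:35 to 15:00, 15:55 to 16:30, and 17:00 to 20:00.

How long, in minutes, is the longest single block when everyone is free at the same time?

35 minutes

Uma → UTC: 13:00–13:55, 16:25–18:35, 20:30–21:10.
Maya → UTC: 07:00–10:20, 10:40–11:30, 12:00–12:10, 13:20–14:00, 14:20–14:40.
Ulrich → UTC: 04:00–07:45, 08:35–10:00, 10:55–11:30, 12:00–15:00.
Uma ∩ Maya: 13:20–13:55.
Uma ∩ Maya ∩ Ulrich: 13:20–13:55.
Single common window of 35 minutes.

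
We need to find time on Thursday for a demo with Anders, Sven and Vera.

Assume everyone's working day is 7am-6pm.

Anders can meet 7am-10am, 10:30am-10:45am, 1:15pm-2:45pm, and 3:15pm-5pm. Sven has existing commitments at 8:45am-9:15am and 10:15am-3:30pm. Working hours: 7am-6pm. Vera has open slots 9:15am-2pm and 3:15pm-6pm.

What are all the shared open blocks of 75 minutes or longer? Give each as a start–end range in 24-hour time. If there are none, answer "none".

Sven free within 07:00–18:00: 07:00–08:45, 09:15–10:15, 15:30–18:00.
Anders ∩ Sven: 07:00–08:45, 09:15–10:00, 15:30–17:00.
Anders ∩ Sven ∩ Vera: 09:15–10:00, 15:30–17:00.
Windows ≥ 75 min: 15:30–17:00.

15:30–17:00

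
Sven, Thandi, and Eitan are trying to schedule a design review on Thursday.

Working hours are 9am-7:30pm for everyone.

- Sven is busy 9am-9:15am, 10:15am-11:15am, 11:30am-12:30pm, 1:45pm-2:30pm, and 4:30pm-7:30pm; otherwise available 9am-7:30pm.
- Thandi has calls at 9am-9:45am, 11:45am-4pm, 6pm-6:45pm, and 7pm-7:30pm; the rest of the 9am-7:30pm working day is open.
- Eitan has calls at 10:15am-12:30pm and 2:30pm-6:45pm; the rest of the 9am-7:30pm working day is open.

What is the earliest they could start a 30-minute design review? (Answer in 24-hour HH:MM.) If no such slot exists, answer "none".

09:45

Sven free within 09:00–19:30: 09:15–10:15, 11:15–11:30, 12:30–13:45, 14:30–16:30.
Thandi free within 09:00–19:30: 09:45–11:45, 16:00–18:00, 18:45–19:00.
Eitan free within 09:00–19:30: 09:00–10:15, 12:30–14:30, 18:45–19:30.
Sven ∩ Thandi: 09:45–10:15, 11:15–11:30, 16:00–16:30.
Sven ∩ Thandi ∩ Eitan: 09:45–10:15.
Windows ≥ 30 min: 09:45–10:15.
Earliest such window starts at 09:45.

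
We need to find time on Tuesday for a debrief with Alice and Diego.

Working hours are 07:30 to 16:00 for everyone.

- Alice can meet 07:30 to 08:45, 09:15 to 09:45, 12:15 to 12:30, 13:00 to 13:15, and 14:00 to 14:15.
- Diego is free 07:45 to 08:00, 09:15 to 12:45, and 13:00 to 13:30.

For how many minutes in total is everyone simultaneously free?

75 minutes

Alice ∩ Diego: 07:45–08:00, 09:15–09:45, 12:15–12:30, 13:00–13:15.
Total common minutes: 15 + 30 + 15 + 15 = 75.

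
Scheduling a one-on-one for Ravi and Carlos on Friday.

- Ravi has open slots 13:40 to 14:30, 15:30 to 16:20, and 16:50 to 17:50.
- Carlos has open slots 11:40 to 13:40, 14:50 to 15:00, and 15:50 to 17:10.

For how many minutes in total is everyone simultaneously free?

Ravi ∩ Carlos: 15:50–16:20, 16:50–17:10.
Total common minutes: 30 + 20 = 50.

50 minutes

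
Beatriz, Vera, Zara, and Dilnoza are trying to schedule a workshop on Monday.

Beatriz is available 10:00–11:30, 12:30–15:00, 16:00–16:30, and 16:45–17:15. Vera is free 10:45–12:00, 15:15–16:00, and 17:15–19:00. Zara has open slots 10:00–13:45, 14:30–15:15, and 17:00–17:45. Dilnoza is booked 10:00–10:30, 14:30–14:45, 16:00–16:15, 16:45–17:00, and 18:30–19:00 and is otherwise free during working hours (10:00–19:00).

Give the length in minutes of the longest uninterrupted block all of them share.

Dilnoza free within 10:00–19:00: 10:30–14:30, 14:45–16:00, 16:15–16:45, 17:00–18:30.
Beatriz ∩ Vera: 10:45–11:30.
Beatriz ∩ Vera ∩ Zara: 10:45–11:30.
Beatriz ∩ Vera ∩ Zara ∩ Dilnoza: 10:45–11:30.
Single common window of 45 minutes.

45 minutes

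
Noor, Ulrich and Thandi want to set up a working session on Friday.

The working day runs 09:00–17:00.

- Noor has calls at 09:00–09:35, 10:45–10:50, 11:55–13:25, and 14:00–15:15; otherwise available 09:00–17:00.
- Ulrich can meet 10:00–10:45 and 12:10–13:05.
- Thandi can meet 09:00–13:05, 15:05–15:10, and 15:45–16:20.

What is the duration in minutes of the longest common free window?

45 minutes

Noor free within 09:00–17:00: 09:35–10:45, 10:50–11:55, 13:25–14:00, 15:15–17:00.
Noor ∩ Ulrich: 10:00–10:45.
Noor ∩ Ulrich ∩ Thandi: 10:00–10:45.
Single common window of 45 minutes.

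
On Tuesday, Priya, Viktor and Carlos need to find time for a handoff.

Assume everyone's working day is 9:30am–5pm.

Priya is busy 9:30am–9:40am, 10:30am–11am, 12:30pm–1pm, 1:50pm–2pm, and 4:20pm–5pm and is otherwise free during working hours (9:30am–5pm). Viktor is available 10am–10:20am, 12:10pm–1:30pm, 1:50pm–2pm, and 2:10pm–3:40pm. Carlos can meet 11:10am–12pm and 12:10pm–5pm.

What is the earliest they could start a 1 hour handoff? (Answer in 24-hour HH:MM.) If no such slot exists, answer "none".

Priya free within 09:30–17:00: 09:40–10:30, 11:00–12:30, 13:00–13:50, 14:00–16:20.
Priya ∩ Viktor: 10:00–10:20, 12:10–12:30, 13:00–13:30, 14:10–15:40.
Priya ∩ Viktor ∩ Carlos: 12:10–12:30, 13:00–13:30, 14:10–15:40.
Windows ≥ 60 min: 14:10–15:40.
Earliest such window starts at 14:10.

14:10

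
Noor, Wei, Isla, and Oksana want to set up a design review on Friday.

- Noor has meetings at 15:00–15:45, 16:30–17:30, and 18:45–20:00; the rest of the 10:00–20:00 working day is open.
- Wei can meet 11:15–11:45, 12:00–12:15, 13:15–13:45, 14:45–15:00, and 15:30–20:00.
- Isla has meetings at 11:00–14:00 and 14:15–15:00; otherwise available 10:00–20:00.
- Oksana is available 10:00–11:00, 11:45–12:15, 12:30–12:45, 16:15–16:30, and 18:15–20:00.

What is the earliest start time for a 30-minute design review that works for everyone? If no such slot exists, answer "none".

18:15

Noor free within 10:00–20:00: 10:00–15:00, 15:45–16:30, 17:30–18:45.
Isla free within 10:00–20:00: 10:00–11:00, 14:00–14:15, 15:00–20:00.
Noor ∩ Wei: 11:15–11:45, 12:00–12:15, 13:15–13:45, 14:45–15:00, 15:45–16:30, 17:30–18:45.
Noor ∩ Wei ∩ Isla: 15:45–16:30, 17:30–18:45.
Noor ∩ Wei ∩ Isla ∩ Oksana: 16:15–16:30, 18:15–18:45.
Windows ≥ 30 min: 18:15–18:45.
Earliest such window starts at 18:15.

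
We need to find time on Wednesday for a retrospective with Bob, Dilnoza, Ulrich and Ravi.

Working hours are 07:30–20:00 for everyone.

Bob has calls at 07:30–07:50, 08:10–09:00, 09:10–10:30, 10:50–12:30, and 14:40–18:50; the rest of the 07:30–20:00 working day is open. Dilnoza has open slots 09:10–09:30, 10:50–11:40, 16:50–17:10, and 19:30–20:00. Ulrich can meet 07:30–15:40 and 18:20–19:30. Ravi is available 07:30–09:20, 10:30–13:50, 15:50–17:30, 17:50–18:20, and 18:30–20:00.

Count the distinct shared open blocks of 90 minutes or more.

0

Bob free within 07:30–20:00: 07:50–08:10, 09:00–09:10, 10:30–10:50, 12:30–14:40, 18:50–20:00.
Bob ∩ Dilnoza: 19:30–20:00.
Bob ∩ Dilnoza ∩ Ulrich: (none).
Bob ∩ Dilnoza ∩ Ulrich ∩ Ravi: (none).
Windows ≥ 90 min: (none).
That's 0 windows.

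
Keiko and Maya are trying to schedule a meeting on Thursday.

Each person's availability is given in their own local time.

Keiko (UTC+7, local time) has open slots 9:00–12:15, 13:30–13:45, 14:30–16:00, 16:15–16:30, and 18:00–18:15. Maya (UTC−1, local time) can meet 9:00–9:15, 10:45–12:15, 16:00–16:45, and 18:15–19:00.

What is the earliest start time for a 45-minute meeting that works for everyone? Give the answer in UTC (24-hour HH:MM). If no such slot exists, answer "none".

Keiko → UTC: 02:00–05:15, 06:30–06:45, 07:30–09:00, 09:15–09:30, 11:00–11:15.
Maya → UTC: 10:00–10:15, 11:45–13:15, 17:00–17:45, 19:15–20:00.
Keiko ∩ Maya: (none).
Windows ≥ 45 min: (none).

none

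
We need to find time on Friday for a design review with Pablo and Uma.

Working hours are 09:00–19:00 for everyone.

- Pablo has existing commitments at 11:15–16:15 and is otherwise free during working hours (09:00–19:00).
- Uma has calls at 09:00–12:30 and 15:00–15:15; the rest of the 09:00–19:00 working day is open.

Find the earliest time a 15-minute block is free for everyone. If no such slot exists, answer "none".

16:15

Pablo free within 09:00–19:00: 09:00–11:15, 16:15–19:00.
Uma free within 09:00–19:00: 12:30–15:00, 15:15–19:00.
Pablo ∩ Uma: 16:15–19:00.
Windows ≥ 15 min: 16:15–19:00.
Earliest such window starts at 16:15.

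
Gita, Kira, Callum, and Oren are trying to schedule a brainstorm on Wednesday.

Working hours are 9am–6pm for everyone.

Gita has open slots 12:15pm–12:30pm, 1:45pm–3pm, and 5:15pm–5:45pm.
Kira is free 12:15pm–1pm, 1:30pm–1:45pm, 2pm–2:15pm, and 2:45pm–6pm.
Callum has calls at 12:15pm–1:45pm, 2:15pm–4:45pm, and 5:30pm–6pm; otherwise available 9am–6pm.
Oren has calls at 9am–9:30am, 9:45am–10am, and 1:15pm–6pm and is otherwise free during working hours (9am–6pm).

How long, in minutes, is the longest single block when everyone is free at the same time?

0 minutes

Callum free within 09:00–18:00: 09:00–12:15, 13:45–14:15, 16:45–17:30.
Oren free within 09:00–18:00: 09:30–09:45, 10:00–13:15.
Gita ∩ Kira: 12:15–12:30, 14:00–14:15, 14:45–15:00, 17:15–17:45.
Gita ∩ Kira ∩ Callum: 14:00–14:15, 17:15–17:30.
Gita ∩ Kira ∩ Callum ∩ Oren: (none).
No common window.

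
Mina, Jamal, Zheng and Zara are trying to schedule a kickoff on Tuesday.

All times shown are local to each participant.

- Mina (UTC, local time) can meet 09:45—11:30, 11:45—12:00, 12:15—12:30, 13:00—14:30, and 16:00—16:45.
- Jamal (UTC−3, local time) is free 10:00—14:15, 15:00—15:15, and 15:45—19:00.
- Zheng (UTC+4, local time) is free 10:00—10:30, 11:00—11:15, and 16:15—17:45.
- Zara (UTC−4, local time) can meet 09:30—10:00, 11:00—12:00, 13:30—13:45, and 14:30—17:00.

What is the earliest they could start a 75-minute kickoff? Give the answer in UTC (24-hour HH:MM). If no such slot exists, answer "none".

none

Mina → UTC: 09:45–11:30, 11:45–12:00, 12:15–12:30, 13:00–14:30, 16:00–16:45.
Jamal → UTC: 13:00–17:15, 18:00–18:15, 18:45–22:00.
Zheng → UTC: 06:00–06:30, 07:00–07:15, 12:15–13:45.
Zara → UTC: 13:30–14:00, 15:00–16:00, 17:30–17:45, 18:30–21:00.
Mina ∩ Jamal: 13:00–14:30, 16:00–16:45.
Mina ∩ Jamal ∩ Zheng: 13:00–13:45.
Mina ∩ Jamal ∩ Zheng ∩ Zara: 13:30–13:45.
Windows ≥ 75 min: (none).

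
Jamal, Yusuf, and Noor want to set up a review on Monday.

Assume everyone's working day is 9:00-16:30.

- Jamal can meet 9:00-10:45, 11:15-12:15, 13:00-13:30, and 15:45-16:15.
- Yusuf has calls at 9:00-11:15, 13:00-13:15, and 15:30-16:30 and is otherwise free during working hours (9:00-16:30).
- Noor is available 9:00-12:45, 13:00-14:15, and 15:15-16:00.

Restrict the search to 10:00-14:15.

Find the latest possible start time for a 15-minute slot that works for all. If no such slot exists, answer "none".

Yusuf free within 09:00–16:30: 11:15–13:00, 13:15–15:30.
Jamal ∩ Yusuf: 11:15–12:15, 13:15–13:30.
Jamal ∩ Yusuf ∩ Noor: 11:15–12:15, 13:15–13:30.
Restricted to 10:00–14:15: 11:15–12:15, 13:15–13:30.
Windows ≥ 15 min: 11:15–12:15, 13:15–13:30.
Latest start in the last window 13:15–13:30 is 13:30 − 15 min = 13:15.

13:15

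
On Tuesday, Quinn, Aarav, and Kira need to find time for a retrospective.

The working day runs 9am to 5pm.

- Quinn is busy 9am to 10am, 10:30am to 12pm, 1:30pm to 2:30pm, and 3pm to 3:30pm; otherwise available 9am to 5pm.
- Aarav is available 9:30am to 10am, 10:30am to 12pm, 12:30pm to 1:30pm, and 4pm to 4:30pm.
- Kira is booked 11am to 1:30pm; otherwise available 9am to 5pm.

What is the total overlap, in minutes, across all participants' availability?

Quinn free within 09:00–17:00: 10:00–10:30, 12:00–13:30, 14:30–15:00, 15:30–17:00.
Kira free within 09:00–17:00: 09:00–11:00, 13:30–17:00.
Quinn ∩ Aarav: 12:30–13:30, 16:00–16:30.
Quinn ∩ Aarav ∩ Kira: 16:00–16:30.
Total common minutes: 30.

30 minutes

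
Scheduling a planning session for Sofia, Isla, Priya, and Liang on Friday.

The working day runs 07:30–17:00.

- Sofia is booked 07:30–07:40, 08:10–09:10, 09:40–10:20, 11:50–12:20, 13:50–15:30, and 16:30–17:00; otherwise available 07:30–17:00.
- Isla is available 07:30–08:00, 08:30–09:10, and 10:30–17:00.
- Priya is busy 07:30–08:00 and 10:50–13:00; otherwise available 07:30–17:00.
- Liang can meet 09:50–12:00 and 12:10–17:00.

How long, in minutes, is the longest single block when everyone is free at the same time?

Sofia free within 07:30–17:00: 07:40–08:10, 09:10–09:40, 10:20–11:50, 12:20–13:50, 15:30–16:30.
Priya free within 07:30–17:00: 08:00–10:50, 13:00–17:00.
Sofia ∩ Isla: 07:40–08:00, 10:30–11:50, 12:20–13:50, 15:30–16:30.
Sofia ∩ Isla ∩ Priya: 10:30–10:50, 13:00–13:50, 15:30–16:30.
Sofia ∩ Isla ∩ Priya ∩ Liang: 10:30–10:50, 13:00–13:50, 15:30–16:30.
Common window lengths: 20, 50, 60 min; longest is 60.

60 minutes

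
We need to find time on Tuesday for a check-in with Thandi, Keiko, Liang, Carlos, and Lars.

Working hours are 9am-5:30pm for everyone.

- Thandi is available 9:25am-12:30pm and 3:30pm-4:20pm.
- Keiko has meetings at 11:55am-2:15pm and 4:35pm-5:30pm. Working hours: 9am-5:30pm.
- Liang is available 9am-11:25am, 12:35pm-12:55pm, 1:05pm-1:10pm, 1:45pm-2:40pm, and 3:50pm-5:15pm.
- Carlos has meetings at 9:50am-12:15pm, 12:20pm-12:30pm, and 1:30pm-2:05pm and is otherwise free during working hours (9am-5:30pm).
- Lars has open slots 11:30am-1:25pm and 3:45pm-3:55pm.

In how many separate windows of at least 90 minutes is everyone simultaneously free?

Keiko free within 09:00–17:30: 09:00–11:55, 14:15–16:35.
Carlos free within 09:00–17:30: 09:00–09:50, 12:15–12:20, 12:30–13:30, 14:05–17:30.
Thandi ∩ Keiko: 09:25–11:55, 15:30–16:20.
Thandi ∩ Keiko ∩ Liang: 09:25–11:25, 15:50–16:20.
Thandi ∩ Keiko ∩ Liang ∩ Carlos: 09:25–09:50, 15:50–16:20.
Thandi ∩ Keiko ∩ Liang ∩ Carlos ∩ Lars: 15:50–15:55.
Windows ≥ 90 min: (none).
That's 0 windows.

0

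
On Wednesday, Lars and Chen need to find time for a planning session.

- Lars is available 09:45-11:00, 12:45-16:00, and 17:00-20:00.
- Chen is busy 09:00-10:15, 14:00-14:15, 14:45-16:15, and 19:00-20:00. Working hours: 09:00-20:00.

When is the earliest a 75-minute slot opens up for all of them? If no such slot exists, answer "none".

12:45

Chen free within 09:00–20:00: 10:15–14:00, 14:15–14:45, 16:15–19:00.
Lars ∩ Chen: 10:15–11:00, 12:45–14:00, 14:15–14:45, 17:00–19:00.
Windows ≥ 75 min: 12:45–14:00, 17:00–19:00.
Earliest such window starts at 12:45.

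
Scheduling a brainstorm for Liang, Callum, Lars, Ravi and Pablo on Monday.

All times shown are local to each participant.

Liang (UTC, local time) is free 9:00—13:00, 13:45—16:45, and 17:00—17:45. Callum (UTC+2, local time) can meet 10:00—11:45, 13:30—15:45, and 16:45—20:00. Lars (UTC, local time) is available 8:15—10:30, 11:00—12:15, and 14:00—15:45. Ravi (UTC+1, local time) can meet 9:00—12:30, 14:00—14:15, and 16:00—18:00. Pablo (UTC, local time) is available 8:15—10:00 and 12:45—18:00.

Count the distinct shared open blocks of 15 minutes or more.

2

Liang → UTC: 09:00–13:00, 13:45–16:45, 17:00–17:45.
Callum → UTC: 08:00–09:45, 11:30–13:45, 14:45–18:00.
Lars → UTC: 08:15–10:30, 11:00–12:15, 14:00–15:45.
Ravi → UTC: 08:00–11:30, 13:00–13:15, 15:00–17:00.
Pablo → UTC: 08:15–10:00, 12:45–18:00.
Liang ∩ Callum: 09:00–09:45, 11:30–13:00, 14:45–16:45, 17:00–17:45.
Liang ∩ Callum ∩ Lars: 09:00–09:45, 11:30–12:15, 14:45–15:45.
Liang ∩ Callum ∩ Lars ∩ Ravi: 09:00–09:45, 15:00–15:45.
Liang ∩ Callum ∩ Lars ∩ Ravi ∩ Pablo: 09:00–09:45, 15:00–15:45.
Windows ≥ 15 min: 09:00–09:45, 15:00–15:45.
That's 2 windows.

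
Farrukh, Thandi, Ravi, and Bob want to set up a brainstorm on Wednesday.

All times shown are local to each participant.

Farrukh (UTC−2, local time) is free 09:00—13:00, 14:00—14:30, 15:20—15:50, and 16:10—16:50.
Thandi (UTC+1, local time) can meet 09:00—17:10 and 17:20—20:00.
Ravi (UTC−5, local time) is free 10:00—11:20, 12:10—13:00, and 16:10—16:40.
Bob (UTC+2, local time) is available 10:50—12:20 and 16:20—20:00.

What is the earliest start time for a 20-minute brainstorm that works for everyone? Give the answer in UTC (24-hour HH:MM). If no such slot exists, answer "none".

17:20

Farrukh → UTC: 11:00–15:00, 16:00–16:30, 17:20–17:50, 18:10–18:50.
Thandi → UTC: 08:00–16:10, 16:20–19:00.
Ravi → UTC: 15:00–16:20, 17:10–18:00, 21:10–21:40.
Bob → UTC: 08:50–10:20, 14:20–18:00.
Farrukh ∩ Thandi: 11:00–15:00, 16:00–16:10, 16:20–16:30, 17:20–17:50, 18:10–18:50.
Farrukh ∩ Thandi ∩ Ravi: 16:00–16:10, 17:20–17:50.
Farrukh ∩ Thandi ∩ Ravi ∩ Bob: 16:00–16:10, 17:20–17:50.
Windows ≥ 20 min: 17:20–17:50.
Earliest such window starts at 17:20.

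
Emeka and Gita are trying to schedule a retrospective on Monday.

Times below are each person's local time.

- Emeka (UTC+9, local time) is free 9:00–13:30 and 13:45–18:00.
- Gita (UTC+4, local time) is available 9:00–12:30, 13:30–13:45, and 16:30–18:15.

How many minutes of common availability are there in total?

Emeka → UTC: 00:00–04:30, 04:45–09:00.
Gita → UTC: 05:00–08:30, 09:30–09:45, 12:30–14:15.
Emeka ∩ Gita: 05:00–08:30.
Total common minutes: 210.

210 minutes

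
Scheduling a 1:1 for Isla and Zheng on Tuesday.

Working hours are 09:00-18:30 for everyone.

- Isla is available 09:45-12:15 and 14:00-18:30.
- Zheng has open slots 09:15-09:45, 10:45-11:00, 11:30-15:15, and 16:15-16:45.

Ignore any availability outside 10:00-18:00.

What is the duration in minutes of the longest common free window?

Isla ∩ Zheng: 10:45–11:00, 11:30–12:15, 14:00–15:15, 16:15–16:45.
Restricted to 10:00–18:00: 10:45–11:00, 11:30–12:15, 14:00–15:15, 16:15–16:45.
Common window lengths: 15, 45, 75, 30 min; longest is 75.

75 minutes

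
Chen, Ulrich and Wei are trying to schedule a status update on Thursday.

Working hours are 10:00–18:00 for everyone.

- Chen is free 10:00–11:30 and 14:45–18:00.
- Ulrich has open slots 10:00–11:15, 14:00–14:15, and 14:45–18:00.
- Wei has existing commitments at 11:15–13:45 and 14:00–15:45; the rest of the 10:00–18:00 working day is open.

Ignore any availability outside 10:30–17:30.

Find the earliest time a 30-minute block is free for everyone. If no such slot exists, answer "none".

10:30

Wei free within 10:00–18:00: 10:00–11:15, 13:45–14:00, 15:45–18:00.
Chen ∩ Ulrich: 10:00–11:15, 14:45–18:00.
Chen ∩ Ulrich ∩ Wei: 10:00–11:15, 15:45–18:00.
Restricted to 10:30–17:30: 10:30–11:15, 15:45–17:30.
Windows ≥ 30 min: 10:30–11:15, 15:45–17:30.
Earliest such window starts at 10:30.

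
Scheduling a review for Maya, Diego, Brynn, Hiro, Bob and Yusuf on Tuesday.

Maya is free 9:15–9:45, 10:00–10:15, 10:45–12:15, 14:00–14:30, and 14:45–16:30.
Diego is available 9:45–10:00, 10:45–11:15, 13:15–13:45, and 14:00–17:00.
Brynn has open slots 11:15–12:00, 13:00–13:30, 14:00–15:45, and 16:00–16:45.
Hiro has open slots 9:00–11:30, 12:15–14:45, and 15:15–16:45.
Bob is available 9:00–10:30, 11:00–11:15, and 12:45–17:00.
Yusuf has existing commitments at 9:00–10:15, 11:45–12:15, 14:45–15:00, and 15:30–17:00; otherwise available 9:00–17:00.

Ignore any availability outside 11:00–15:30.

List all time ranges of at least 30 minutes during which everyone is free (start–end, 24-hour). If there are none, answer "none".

14:00–14:30

Yusuf free within 09:00–17:00: 10:15–11:45, 12:15–14:45, 15:00–15:30.
Maya ∩ Diego: 10:45–11:15, 14:00–14:30, 14:45–16:30.
Maya ∩ Diego ∩ Brynn: 14:00–14:30, 14:45–15:45, 16:00–16:30.
Maya ∩ Diego ∩ Brynn ∩ Hiro: 14:00–14:30, 15:15–15:45, 16:00–16:30.
Maya ∩ Diego ∩ Brynn ∩ Hiro ∩ Bob: 14:00–14:30, 15:15–15:45, 16:00–16:30.
Maya ∩ Diego ∩ Brynn ∩ Hiro ∩ Bob ∩ Yusuf: 14:00–14:30, 15:15–15:30.
Restricted to 11:00–15:30: 14:00–14:30, 15:15–15:30.
Windows ≥ 30 min: 14:00–14:30.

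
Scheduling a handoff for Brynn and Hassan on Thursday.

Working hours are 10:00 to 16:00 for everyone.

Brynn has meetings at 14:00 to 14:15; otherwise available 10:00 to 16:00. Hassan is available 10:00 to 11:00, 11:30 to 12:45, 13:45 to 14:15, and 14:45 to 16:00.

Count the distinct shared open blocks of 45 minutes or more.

Brynn free within 10:00–16:00: 10:00–14:00, 14:15–16:00.
Brynn ∩ Hassan: 10:00–11:00, 11:30–12:45, 13:45–14:00, 14:45–16:00.
Windows ≥ 45 min: 10:00–11:00, 11:30–12:45, 14:45–16:00.
That's 3 windows.

3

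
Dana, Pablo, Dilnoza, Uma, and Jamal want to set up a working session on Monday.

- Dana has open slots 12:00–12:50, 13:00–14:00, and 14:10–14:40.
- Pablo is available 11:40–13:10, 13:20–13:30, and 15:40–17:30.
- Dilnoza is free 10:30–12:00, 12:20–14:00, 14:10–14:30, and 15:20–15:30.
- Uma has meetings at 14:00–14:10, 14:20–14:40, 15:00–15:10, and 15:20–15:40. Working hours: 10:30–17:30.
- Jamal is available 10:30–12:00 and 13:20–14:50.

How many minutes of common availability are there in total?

10 minutes

Uma free within 10:30–17:30: 10:30–14:00, 14:10–14:20, 14:40–15:00, 15:10–15:20, 15:40–17:30.
Dana ∩ Pablo: 12:00–12:50, 13:00–13:10, 13:20–13:30.
Dana ∩ Pablo ∩ Dilnoza: 12:20–12:50, 13:00–13:10, 13:20–13:30.
Dana ∩ Pablo ∩ Dilnoza ∩ Uma: 12:20–12:50, 13:00–13:10, 13:20–13:30.
Dana ∩ Pablo ∩ Dilnoza ∩ Uma ∩ Jamal: 13:20–13:30.
Total common minutes: 10.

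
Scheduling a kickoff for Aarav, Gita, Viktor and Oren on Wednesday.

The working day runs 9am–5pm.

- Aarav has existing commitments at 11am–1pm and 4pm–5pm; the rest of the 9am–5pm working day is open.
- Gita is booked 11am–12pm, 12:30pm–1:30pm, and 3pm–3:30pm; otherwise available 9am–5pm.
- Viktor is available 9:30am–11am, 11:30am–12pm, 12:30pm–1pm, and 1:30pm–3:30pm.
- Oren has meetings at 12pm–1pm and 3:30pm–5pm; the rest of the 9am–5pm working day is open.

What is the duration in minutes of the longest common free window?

Aarav free within 09:00–17:00: 09:00–11:00, 13:00–16:00.
Gita free within 09:00–17:00: 09:00–11:00, 12:00–12:30, 13:30–15:00, 15:30–17:00.
Oren free within 09:00–17:00: 09:00–12:00, 13:00–15:30.
Aarav ∩ Gita: 09:00–11:00, 13:30–15:00, 15:30–16:00.
Aarav ∩ Gita ∩ Viktor: 09:30–11:00, 13:30–15:00.
Aarav ∩ Gita ∩ Viktor ∩ Oren: 09:30–11:00, 13:30–15:00.
Common window lengths: 90, 90 min; longest is 90.

90 minutes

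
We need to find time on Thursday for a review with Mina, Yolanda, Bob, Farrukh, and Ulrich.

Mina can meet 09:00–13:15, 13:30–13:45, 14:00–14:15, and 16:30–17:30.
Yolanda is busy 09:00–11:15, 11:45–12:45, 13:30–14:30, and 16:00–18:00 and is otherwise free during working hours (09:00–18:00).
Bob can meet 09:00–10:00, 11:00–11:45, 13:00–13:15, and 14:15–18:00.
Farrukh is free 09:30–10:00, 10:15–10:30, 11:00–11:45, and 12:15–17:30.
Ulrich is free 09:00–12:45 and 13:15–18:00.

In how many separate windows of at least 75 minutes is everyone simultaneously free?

0

Yolanda free within 09:00–18:00: 11:15–11:45, 12:45–13:30, 14:30–16:00.
Mina ∩ Yolanda: 11:15–11:45, 12:45–13:15.
Mina ∩ Yolanda ∩ Bob: 11:15–11:45, 13:00–13:15.
Mina ∩ Yolanda ∩ Bob ∩ Farrukh: 11:15–11:45, 13:00–13:15.
Mina ∩ Yolanda ∩ Bob ∩ Farrukh ∩ Ulrich: 11:15–11:45.
Windows ≥ 75 min: (none).
That's 0 windows.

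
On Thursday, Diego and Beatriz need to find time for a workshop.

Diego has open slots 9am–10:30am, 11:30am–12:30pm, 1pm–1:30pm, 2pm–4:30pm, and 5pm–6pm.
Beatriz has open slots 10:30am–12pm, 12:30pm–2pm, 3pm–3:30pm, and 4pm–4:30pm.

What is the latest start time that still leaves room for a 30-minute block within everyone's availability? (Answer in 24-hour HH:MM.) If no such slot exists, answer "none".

Diego ∩ Beatriz: 11:30–12:00, 13:00–13:30, 15:00–15:30, 16:00–16:30.
Windows ≥ 30 min: 11:30–12:00, 13:00–13:30, 15:00–15:30, 16:00–16:30.
Latest start in the last window 16:00–16:30 is 16:30 − 30 min = 16:00.

16:00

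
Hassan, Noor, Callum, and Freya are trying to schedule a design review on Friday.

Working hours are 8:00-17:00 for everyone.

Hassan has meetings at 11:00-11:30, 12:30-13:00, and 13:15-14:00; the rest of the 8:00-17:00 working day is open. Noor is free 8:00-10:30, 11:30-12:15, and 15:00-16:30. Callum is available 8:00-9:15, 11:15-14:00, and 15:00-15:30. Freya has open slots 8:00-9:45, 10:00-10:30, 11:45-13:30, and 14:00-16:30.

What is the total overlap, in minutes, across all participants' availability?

Hassan free within 08:00–17:00: 08:00–11:00, 11:30–12:30, 13:00–13:15, 14:00–17:00.
Hassan ∩ Noor: 08:00–10:30, 11:30–12:15, 15:00–16:30.
Hassan ∩ Noor ∩ Callum: 08:00–09:15, 11:30–12:15, 15:00–15:30.
Hassan ∩ Noor ∩ Callum ∩ Freya: 08:00–09:15, 11:45–12:15, 15:00–15:30.
Total common minutes: 75 + 30 + 30 = 135.

135 minutes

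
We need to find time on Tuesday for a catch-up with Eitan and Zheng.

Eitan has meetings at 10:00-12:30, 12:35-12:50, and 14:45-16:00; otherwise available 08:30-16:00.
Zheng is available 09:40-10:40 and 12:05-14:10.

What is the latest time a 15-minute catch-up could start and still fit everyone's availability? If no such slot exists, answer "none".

Eitan free within 08:30–16:00: 08:30–10:00, 12:30–12:35, 12:50–14:45.
Eitan ∩ Zheng: 09:40–10:00, 12:30–12:35, 12:50–14:10.
Windows ≥ 15 min: 09:40–10:00, 12:50–14:10.
Latest start in the last window 12:50–14:10 is 14:10 − 15 min = 13:55.

13:55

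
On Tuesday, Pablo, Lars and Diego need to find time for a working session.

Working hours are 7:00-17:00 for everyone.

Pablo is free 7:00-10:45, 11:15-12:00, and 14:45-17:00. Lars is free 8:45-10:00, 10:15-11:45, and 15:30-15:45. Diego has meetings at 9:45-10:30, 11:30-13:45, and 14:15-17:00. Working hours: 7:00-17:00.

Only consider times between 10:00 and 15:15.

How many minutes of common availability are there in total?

Diego free within 07:00–17:00: 07:00–09:45, 10:30–11:30, 13:45–14:15.
Pablo ∩ Lars: 08:45–10:00, 10:15–10:45, 11:15–11:45, 15:30–15:45.
Pablo ∩ Lars ∩ Diego: 08:45–09:45, 10:30–10:45, 11:15–11:30.
Restricted to 10:00–15:15: 10:30–10:45, 11:15–11:30.
Total common minutes: 15 + 15 = 30.

30 minutes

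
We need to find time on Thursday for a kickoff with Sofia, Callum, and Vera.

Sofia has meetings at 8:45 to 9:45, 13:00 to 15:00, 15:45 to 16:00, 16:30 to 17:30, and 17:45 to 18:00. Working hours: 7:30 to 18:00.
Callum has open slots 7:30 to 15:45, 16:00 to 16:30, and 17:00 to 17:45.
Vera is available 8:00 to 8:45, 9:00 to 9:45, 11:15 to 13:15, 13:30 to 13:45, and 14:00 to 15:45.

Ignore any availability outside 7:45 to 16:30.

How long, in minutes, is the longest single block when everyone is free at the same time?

105 minutes

Sofia free within 07:30–18:00: 07:30–08:45, 09:45–13:00, 15:00–15:45, 16:00–16:30, 17:30–17:45.
Sofia ∩ Callum: 07:30–08:45, 09:45–13:00, 15:00–15:45, 16:00–16:30, 17:30–17:45.
Sofia ∩ Callum ∩ Vera: 08:00–08:45, 11:15–13:00, 15:00–15:45.
Restricted to 07:45–16:30: 08:00–08:45, 11:15–13:00, 15:00–15:45.
Common window lengths: 45, 105, 45 min; longest is 105.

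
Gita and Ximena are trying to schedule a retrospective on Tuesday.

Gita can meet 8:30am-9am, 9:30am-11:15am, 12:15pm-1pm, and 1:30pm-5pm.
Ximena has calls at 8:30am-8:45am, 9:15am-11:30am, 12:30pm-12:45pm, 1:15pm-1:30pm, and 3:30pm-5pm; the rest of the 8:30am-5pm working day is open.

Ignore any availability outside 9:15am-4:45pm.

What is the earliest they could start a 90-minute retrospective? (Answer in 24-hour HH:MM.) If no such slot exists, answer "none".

13:30

Ximena free within 08:30–17:00: 08:45–09:15, 11:30–12:30, 12:45–13:15, 13:30–15:30.
Gita ∩ Ximena: 08:45–09:00, 12:15–12:30, 12:45–13:00, 13:30–15:30.
Restricted to 09:15–16:45: 12:15–12:30, 12:45–13:00, 13:30–15:30.
Windows ≥ 90 min: 13:30–15:30.
Earliest such window starts at 13:30.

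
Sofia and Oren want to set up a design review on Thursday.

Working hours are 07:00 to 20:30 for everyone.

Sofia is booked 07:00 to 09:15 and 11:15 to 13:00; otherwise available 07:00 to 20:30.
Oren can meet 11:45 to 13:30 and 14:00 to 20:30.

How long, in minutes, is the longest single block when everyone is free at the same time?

Sofia free within 07:00–20:30: 09:15–11:15, 13:00–20:30.
Sofia ∩ Oren: 13:00–13:30, 14:00–20:30.
Common window lengths: 30, 390 min; longest is 390.

390 minutes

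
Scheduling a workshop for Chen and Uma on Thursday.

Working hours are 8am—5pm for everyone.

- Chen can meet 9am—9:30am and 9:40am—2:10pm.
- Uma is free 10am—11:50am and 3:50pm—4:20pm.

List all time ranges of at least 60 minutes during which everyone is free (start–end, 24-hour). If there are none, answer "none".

10:00–11:50

Chen ∩ Uma: 10:00–11:50.
Windows ≥ 60 min: 10:00–11:50.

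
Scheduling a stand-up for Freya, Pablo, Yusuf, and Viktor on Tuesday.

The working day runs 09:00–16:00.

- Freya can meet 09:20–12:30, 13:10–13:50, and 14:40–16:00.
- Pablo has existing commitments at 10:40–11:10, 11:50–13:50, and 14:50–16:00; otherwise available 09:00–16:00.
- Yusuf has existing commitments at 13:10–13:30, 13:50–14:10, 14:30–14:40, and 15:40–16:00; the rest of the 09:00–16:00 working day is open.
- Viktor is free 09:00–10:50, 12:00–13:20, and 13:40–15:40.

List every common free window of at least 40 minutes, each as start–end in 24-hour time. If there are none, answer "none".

Pablo free within 09:00–16:00: 09:00–10:40, 11:10–11:50, 13:50–14:50.
Yusuf free within 09:00–16:00: 09:00–13:10, 13:30–13:50, 14:10–14:30, 14:40–15:40.
Freya ∩ Pablo: 09:20–10:40, 11:10–11:50, 14:40–14:50.
Freya ∩ Pablo ∩ Yusuf: 09:20–10:40, 11:10–11:50, 14:40–14:50.
Freya ∩ Pablo ∩ Yusuf ∩ Viktor: 09:20–10:40, 14:40–14:50.
Windows ≥ 40 min: 09:20–10:40.

09:20–10:40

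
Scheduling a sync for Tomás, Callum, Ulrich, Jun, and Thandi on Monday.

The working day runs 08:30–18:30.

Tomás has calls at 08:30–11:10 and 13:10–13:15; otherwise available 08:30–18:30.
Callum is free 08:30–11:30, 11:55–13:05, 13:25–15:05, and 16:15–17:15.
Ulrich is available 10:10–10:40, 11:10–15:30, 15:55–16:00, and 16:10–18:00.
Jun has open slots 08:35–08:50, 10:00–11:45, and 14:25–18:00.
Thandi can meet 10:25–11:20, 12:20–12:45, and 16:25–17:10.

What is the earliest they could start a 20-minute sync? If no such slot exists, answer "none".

16:25

Tomás free within 08:30–18:30: 11:10–13:10, 13:15–18:30.
Tomás ∩ Callum: 11:10–11:30, 11:55–13:05, 13:25–15:05, 16:15–17:15.
Tomás ∩ Callum ∩ Ulrich: 11:10–11:30, 11:55–13:05, 13:25–15:05, 16:15–17:15.
Tomás ∩ Callum ∩ Ulrich ∩ Jun: 11:10–11:30, 14:25–15:05, 16:15–17:15.
Tomás ∩ Callum ∩ Ulrich ∩ Jun ∩ Thandi: 11:10–11:20, 16:25–17:10.
Windows ≥ 20 min: 16:25–17:10.
Earliest such window starts at 16:25.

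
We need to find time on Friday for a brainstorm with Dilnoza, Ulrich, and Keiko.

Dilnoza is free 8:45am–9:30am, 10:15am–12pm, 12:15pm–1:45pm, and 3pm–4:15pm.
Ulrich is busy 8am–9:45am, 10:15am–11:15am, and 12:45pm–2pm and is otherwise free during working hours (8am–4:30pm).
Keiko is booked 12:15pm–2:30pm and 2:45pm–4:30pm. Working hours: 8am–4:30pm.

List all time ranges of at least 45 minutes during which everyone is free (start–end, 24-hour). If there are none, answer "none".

Ulrich free within 08:00–16:30: 09:45–10:15, 11:15–12:45, 14:00–16:30.
Keiko free within 08:00–16:30: 08:00–12:15, 14:30–14:45.
Dilnoza ∩ Ulrich: 11:15–12:00, 12:15–12:45, 15:00–16:15.
Dilnoza ∩ Ulrich ∩ Keiko: 11:15–12:00.
Windows ≥ 45 min: 11:15–12:00.

11:15–12:00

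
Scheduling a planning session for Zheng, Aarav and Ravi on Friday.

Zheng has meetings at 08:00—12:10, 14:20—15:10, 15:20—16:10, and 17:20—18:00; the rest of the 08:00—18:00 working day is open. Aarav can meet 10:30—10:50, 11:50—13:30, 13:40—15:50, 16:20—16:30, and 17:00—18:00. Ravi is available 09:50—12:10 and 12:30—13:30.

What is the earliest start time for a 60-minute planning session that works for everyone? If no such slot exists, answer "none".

12:30

Zheng free within 08:00–18:00: 12:10–14:20, 15:10–15:20, 16:10–17:20.
Zheng ∩ Aarav: 12:10–13:30, 13:40–14:20, 15:10–15:20, 16:20–16:30, 17:00–17:20.
Zheng ∩ Aarav ∩ Ravi: 12:30–13:30.
Windows ≥ 60 min: 12:30–13:30.
Earliest such window starts at 12:30.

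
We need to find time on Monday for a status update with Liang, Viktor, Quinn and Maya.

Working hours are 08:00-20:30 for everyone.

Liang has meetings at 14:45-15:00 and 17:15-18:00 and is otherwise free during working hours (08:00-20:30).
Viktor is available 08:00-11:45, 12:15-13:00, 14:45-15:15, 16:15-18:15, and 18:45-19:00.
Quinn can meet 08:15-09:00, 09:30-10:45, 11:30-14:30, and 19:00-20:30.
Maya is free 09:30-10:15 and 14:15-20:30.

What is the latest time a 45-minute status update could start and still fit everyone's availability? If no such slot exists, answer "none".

09:30

Liang free within 08:00–20:30: 08:00–14:45, 15:00–17:15, 18:00–20:30.
Liang ∩ Viktor: 08:00–11:45, 12:15–13:00, 15:00–15:15, 16:15–17:15, 18:00–18:15, 18:45–19:00.
Liang ∩ Viktor ∩ Quinn: 08:15–09:00, 09:30–10:45, 11:30–11:45, 12:15–13:00.
Liang ∩ Viktor ∩ Quinn ∩ Maya: 09:30–10:15.
Windows ≥ 45 min: 09:30–10:15.
Latest start in the last window 09:30–10:15 is 10:15 − 45 min = 09:30.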